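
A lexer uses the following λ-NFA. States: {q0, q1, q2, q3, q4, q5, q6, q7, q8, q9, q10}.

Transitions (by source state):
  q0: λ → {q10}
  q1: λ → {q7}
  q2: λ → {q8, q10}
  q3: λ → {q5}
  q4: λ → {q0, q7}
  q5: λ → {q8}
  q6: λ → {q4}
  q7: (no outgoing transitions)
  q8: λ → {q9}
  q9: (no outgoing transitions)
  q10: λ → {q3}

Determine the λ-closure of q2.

{q2, q3, q5, q8, q9, q10}

Start with {q2}.
From q2 via λ: add q8, q10.
From q8 via λ: add q9.
From q10 via λ: add q3.
From q3 via λ: add q5.
No new states can be added; the closed set is {q2, q3, q5, q8, q9, q10}.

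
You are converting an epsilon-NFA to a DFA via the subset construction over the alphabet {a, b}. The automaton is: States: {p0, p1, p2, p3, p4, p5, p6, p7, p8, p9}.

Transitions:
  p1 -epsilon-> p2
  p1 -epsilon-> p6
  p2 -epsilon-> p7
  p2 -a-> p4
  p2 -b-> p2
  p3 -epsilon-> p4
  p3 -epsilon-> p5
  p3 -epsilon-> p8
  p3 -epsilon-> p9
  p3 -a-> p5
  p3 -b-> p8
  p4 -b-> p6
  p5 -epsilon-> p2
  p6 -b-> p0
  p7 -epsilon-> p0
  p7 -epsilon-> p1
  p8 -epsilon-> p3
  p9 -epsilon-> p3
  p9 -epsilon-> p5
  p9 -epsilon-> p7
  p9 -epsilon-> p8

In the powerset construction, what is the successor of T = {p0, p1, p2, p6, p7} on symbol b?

p2 on b → {p2}.
p6 on b → {p0}.
No b-transition from p0, p1, p7.
Union after reading b: {p0, p2}.
Now take the epsilon-closure:
From p2 via epsilon: add p7.
From p7 via epsilon: add p1.
From p1 via epsilon: add p6.
No new states can be added; the closed set is {p0, p1, p2, p6, p7}.

{p0, p1, p2, p6, p7}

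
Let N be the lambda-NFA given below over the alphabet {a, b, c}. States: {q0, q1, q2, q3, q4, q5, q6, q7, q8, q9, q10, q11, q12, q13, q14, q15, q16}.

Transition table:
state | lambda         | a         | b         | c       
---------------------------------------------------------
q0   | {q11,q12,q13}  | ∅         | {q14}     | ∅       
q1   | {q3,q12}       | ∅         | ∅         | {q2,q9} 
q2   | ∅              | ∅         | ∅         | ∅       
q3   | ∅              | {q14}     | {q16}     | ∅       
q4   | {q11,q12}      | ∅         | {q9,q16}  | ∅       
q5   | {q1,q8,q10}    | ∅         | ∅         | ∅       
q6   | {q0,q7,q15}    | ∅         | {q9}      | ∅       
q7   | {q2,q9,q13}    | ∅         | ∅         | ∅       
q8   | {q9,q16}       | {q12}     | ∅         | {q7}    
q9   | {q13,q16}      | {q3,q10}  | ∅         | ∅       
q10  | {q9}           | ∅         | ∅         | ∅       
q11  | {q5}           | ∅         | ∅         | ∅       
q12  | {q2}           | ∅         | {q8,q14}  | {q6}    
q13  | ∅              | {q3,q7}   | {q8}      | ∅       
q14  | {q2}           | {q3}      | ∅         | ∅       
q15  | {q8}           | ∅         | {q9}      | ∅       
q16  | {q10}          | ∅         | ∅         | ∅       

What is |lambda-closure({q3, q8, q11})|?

Start with {q3, q8, q11}.
From q8 via lambda: add q9, q16.
From q11 via lambda: add q5.
From q5 via lambda: add q1, q10.
From q9 via lambda: add q13.
From q1 via lambda: add q12.
From q12 via lambda: add q2.
lambda-closure = {q1, q2, q3, q5, q8, q9, q10, q11, q12, q13, q16}, which has 11 states.

11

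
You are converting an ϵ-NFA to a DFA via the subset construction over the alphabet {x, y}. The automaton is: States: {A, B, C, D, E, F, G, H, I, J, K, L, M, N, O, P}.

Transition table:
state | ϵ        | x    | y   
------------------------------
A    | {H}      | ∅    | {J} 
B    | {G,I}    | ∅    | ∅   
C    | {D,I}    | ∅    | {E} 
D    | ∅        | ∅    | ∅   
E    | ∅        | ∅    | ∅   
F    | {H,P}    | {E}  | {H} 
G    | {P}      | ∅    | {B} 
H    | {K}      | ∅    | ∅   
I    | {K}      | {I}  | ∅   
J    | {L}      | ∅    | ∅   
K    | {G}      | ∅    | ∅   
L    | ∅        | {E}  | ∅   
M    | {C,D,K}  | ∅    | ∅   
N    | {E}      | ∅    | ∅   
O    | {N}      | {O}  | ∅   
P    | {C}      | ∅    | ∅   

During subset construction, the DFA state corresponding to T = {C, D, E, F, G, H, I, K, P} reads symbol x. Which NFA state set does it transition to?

{C, D, E, G, I, K, P}

F on x → {E}.
I on x → {I}.
No x-transition from C, D, E, G, H, K, P.
Union after reading x: {E, I}.
Now take the ϵ-closure:
From I via ϵ: add K.
From K via ϵ: add G.
From G via ϵ: add P.
From P via ϵ: add C.
From C via ϵ: add D.
No new states can be added; the closed set is {C, D, E, G, I, K, P}.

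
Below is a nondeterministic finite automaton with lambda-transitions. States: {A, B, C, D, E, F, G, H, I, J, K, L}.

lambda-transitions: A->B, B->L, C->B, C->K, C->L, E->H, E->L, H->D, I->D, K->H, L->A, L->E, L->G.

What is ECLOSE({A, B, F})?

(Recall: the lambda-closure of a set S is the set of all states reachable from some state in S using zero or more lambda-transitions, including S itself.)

Start with {A, B, F}.
From B via lambda: add L.
From L via lambda: add E, G.
From E via lambda: add H.
From H via lambda: add D.
No new states can be added; the closed set is {A, B, D, E, F, G, H, L}.

{A, B, D, E, F, G, H, L}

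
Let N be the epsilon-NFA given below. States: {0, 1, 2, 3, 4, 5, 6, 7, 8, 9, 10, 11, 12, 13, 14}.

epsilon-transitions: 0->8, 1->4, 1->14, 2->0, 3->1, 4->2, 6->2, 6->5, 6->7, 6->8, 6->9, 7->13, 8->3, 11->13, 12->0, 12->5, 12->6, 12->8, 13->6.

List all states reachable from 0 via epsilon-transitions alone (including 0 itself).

Start with {0}.
From 0 via epsilon: add 8.
From 8 via epsilon: add 3.
From 3 via epsilon: add 1.
From 1 via epsilon: add 4, 14.
From 4 via epsilon: add 2.
No new states can be added; the closed set is {0, 1, 2, 3, 4, 8, 14}.

{0, 1, 2, 3, 4, 8, 14}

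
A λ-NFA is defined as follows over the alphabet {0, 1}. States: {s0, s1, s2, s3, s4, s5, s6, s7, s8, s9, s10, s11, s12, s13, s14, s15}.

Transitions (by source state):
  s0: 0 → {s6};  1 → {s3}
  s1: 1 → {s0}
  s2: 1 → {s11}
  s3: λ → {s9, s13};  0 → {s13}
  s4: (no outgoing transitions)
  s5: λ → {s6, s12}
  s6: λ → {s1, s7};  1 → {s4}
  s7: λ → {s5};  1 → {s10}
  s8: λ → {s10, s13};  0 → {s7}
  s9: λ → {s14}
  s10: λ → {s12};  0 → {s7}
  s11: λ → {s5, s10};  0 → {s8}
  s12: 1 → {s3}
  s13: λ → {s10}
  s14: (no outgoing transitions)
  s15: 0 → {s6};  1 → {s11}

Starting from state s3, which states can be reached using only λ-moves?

{s3, s9, s10, s12, s13, s14}

Start with {s3}.
From s3 via λ: add s9, s13.
From s9 via λ: add s14.
From s13 via λ: add s10.
From s10 via λ: add s12.
No new states can be added; the closed set is {s3, s9, s10, s12, s13, s14}.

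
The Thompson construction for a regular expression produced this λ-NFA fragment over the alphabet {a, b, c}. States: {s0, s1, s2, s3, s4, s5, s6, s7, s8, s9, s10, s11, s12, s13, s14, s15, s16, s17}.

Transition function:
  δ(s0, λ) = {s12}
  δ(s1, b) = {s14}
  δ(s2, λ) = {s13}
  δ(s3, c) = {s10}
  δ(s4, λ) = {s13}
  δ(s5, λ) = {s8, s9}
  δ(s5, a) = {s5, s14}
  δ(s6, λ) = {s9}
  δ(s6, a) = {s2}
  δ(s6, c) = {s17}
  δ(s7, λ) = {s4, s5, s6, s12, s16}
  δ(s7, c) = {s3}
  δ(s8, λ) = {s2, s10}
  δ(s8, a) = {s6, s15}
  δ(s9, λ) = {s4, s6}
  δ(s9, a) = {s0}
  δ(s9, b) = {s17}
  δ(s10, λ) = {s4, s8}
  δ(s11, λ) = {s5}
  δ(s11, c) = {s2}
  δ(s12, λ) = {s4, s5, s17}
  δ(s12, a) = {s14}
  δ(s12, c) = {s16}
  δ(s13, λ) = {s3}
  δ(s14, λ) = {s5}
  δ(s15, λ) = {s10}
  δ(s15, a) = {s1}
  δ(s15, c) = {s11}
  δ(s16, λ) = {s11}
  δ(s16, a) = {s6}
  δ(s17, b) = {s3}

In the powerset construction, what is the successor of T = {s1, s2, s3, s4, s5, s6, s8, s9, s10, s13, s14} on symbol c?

s3 on c → {s10}.
s6 on c → {s17}.
No c-transition from s1, s2, s4, s5, s8, s9, s10, s13, s14.
Union after reading c: {s10, s17}.
Now take the λ-closure:
From s10 via λ: add s4, s8.
From s4 via λ: add s13.
From s8 via λ: add s2.
From s13 via λ: add s3.
No new states can be added; the closed set is {s2, s3, s4, s8, s10, s13, s17}.

{s2, s3, s4, s8, s10, s13, s17}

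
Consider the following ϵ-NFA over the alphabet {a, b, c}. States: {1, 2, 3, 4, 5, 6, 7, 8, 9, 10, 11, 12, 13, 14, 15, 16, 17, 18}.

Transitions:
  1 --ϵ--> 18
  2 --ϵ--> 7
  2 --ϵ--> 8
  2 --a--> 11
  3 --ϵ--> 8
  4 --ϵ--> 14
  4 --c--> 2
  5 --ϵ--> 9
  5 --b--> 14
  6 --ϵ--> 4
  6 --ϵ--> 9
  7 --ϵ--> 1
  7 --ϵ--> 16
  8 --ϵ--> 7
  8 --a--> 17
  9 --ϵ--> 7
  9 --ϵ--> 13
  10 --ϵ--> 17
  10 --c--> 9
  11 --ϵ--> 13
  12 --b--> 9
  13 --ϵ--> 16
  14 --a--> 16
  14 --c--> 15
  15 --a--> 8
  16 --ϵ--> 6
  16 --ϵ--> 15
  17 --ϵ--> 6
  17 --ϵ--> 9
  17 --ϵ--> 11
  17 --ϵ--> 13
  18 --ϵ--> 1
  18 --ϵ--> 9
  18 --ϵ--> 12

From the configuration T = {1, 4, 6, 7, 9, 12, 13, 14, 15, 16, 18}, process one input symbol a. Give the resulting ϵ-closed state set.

14 on a → {16}.
15 on a → {8}.
No a-transition from 1, 4, 6, 7, 9, 12, 13, 16, 18.
Union after reading a: {8, 16}.
Now take the ϵ-closure:
From 8 via ϵ: add 7.
From 16 via ϵ: add 6, 15.
From 6 via ϵ: add 4, 9.
From 7 via ϵ: add 1.
From 1 via ϵ: add 18.
From 4 via ϵ: add 14.
From 9 via ϵ: add 13.
From 18 via ϵ: add 12.
No new states can be added; the closed set is {1, 4, 6, 7, 8, 9, 12, 13, 14, 15, 16, 18}.

{1, 4, 6, 7, 8, 9, 12, 13, 14, 15, 16, 18}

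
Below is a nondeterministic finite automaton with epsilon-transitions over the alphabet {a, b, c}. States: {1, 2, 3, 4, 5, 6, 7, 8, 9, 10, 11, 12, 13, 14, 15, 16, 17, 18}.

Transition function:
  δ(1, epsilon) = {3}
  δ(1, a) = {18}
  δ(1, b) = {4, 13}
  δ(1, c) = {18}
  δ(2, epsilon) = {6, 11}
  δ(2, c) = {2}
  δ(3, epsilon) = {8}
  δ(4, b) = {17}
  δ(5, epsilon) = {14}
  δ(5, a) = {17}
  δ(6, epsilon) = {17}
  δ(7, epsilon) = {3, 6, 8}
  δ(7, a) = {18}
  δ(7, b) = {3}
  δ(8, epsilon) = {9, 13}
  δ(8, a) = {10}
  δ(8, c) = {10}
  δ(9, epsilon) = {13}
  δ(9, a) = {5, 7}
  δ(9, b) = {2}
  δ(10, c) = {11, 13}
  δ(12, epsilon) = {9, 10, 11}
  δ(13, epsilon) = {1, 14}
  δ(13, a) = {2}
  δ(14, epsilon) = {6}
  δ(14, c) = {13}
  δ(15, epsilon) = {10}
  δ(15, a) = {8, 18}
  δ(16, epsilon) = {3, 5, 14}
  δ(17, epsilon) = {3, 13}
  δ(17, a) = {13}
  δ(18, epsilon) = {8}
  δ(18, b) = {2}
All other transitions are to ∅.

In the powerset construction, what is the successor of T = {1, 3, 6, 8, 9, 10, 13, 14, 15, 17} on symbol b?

{1, 2, 3, 4, 6, 8, 9, 11, 13, 14, 17}

1 on b → {4, 13}.
9 on b → {2}.
No b-transition from 3, 6, 8, 10, 13, 14, 15, 17.
Union after reading b: {2, 4, 13}.
Now take the epsilon-closure:
From 2 via epsilon: add 6, 11.
From 13 via epsilon: add 1, 14.
From 1 via epsilon: add 3.
From 6 via epsilon: add 17.
From 3 via epsilon: add 8.
From 8 via epsilon: add 9.
No new states can be added; the closed set is {1, 2, 3, 4, 6, 8, 9, 11, 13, 14, 17}.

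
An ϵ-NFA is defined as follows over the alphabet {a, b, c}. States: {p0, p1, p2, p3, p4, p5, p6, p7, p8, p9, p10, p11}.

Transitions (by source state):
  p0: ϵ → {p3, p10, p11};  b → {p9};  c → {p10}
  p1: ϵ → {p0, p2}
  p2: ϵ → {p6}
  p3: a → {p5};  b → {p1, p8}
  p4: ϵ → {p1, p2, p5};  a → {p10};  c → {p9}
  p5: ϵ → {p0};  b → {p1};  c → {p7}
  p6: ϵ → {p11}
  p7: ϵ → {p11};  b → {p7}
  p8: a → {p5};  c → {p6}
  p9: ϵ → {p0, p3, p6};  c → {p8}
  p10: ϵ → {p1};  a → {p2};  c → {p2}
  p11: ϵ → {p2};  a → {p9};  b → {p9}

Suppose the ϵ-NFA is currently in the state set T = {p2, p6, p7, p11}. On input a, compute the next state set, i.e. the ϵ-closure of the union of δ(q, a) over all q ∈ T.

{p0, p1, p2, p3, p6, p9, p10, p11}

p11 on a → {p9}.
No a-transition from p2, p6, p7.
Union after reading a: {p9}.
Now take the ϵ-closure:
From p9 via ϵ: add p0, p3, p6.
From p0 via ϵ: add p10, p11.
From p10 via ϵ: add p1.
From p11 via ϵ: add p2.
No new states can be added; the closed set is {p0, p1, p2, p3, p6, p9, p10, p11}.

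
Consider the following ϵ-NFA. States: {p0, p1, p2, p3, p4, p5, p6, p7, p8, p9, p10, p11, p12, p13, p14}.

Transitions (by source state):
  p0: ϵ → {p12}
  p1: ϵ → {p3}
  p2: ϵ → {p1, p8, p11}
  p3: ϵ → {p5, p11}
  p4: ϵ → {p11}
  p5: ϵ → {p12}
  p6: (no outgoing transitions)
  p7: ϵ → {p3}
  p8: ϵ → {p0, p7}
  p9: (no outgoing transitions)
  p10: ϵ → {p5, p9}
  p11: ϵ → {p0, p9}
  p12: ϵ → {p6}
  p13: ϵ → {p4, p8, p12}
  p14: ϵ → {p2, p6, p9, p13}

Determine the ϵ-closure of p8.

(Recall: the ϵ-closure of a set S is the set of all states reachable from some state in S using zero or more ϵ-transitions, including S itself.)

Start with {p8}.
From p8 via ϵ: add p0, p7.
From p0 via ϵ: add p12.
From p7 via ϵ: add p3.
From p3 via ϵ: add p5, p11.
From p12 via ϵ: add p6.
From p11 via ϵ: add p9.
No new states can be added; the closed set is {p0, p3, p5, p6, p7, p8, p9, p11, p12}.

{p0, p3, p5, p6, p7, p8, p9, p11, p12}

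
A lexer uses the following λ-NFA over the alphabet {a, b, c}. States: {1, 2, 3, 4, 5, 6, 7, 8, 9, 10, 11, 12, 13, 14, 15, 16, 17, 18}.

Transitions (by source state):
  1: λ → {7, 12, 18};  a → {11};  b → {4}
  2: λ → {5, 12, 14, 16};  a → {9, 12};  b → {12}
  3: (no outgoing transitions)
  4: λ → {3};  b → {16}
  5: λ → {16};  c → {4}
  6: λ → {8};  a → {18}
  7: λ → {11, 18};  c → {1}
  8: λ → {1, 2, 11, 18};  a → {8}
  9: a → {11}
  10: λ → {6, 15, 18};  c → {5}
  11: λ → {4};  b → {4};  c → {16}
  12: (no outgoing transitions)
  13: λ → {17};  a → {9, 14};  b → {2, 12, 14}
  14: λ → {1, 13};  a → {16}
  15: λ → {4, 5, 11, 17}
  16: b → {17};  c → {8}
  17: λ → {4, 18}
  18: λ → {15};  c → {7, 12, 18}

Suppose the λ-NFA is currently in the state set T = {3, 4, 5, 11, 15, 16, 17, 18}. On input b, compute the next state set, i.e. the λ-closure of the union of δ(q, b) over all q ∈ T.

{3, 4, 5, 11, 15, 16, 17, 18}

4 on b → {16}.
11 on b → {4}.
16 on b → {17}.
No b-transition from 3, 5, 15, 17, 18.
Union after reading b: {4, 16, 17}.
Now take the λ-closure:
From 4 via λ: add 3.
From 17 via λ: add 18.
From 18 via λ: add 15.
From 15 via λ: add 5, 11.
No new states can be added; the closed set is {3, 4, 5, 11, 15, 16, 17, 18}.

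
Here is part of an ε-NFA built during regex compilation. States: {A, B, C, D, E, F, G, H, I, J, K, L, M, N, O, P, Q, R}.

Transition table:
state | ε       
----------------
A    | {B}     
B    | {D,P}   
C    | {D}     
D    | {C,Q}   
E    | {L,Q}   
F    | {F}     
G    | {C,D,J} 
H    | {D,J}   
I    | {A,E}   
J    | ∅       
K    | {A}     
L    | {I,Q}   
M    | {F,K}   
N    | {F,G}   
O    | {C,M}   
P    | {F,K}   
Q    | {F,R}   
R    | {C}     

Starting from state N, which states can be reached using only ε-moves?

{C, D, F, G, J, N, Q, R}

Start with {N}.
From N via ε: add F, G.
From G via ε: add C, D, J.
From D via ε: add Q.
From Q via ε: add R.
No new states can be added; the closed set is {C, D, F, G, J, N, Q, R}.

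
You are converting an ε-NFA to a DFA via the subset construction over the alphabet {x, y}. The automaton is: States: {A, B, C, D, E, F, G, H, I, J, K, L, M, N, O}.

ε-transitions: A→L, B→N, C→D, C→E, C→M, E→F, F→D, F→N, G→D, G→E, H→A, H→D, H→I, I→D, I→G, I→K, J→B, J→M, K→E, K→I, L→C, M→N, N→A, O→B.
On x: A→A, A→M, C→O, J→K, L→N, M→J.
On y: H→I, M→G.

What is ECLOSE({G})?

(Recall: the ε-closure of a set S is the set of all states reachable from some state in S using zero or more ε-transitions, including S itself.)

Start with {G}.
From G via ε: add D, E.
From E via ε: add F.
From F via ε: add N.
From N via ε: add A.
From A via ε: add L.
From L via ε: add C.
From C via ε: add M.
No new states can be added; the closed set is {A, C, D, E, F, G, L, M, N}.

{A, C, D, E, F, G, L, M, N}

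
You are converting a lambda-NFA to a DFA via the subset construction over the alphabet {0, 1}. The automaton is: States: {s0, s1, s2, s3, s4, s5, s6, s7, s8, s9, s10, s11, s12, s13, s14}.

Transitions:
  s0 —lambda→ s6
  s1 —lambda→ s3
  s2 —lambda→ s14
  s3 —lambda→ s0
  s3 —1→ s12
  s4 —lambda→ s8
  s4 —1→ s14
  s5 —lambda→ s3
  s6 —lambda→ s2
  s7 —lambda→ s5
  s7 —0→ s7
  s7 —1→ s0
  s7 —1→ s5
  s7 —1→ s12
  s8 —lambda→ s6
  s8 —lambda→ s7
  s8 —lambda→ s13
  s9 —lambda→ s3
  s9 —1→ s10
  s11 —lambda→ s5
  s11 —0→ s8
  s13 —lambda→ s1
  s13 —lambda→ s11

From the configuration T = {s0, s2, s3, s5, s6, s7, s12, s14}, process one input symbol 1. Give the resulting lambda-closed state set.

s3 on 1 → {s12}.
s7 on 1 → {s0, s5, s12}.
No 1-transition from s0, s2, s5, s6, s12, s14.
Union after reading 1: {s0, s5, s12}.
Now take the lambda-closure:
From s0 via lambda: add s6.
From s5 via lambda: add s3.
From s6 via lambda: add s2.
From s2 via lambda: add s14.
No new states can be added; the closed set is {s0, s2, s3, s5, s6, s12, s14}.

{s0, s2, s3, s5, s6, s12, s14}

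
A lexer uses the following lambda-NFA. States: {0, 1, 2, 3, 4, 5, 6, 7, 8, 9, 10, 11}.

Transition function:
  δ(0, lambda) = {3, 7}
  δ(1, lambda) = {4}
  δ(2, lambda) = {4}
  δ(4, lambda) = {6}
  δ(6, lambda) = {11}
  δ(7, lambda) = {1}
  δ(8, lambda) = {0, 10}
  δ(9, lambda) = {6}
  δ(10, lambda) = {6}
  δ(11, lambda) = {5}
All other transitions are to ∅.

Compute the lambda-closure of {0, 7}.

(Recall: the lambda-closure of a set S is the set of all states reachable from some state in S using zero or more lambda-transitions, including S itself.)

{0, 1, 3, 4, 5, 6, 7, 11}

Start with {0, 7}.
From 0 via lambda: add 3.
From 7 via lambda: add 1.
From 1 via lambda: add 4.
From 4 via lambda: add 6.
From 6 via lambda: add 11.
From 11 via lambda: add 5.
No new states can be added; the closed set is {0, 1, 3, 4, 5, 6, 7, 11}.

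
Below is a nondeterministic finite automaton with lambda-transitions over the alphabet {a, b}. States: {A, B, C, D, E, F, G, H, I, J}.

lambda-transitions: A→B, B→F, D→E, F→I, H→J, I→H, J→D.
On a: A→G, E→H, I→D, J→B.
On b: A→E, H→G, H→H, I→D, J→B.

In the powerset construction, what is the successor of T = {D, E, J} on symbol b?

J on b → {B}.
No b-transition from D, E.
Union after reading b: {B}.
Now take the lambda-closure:
From B via lambda: add F.
From F via lambda: add I.
From I via lambda: add H.
From H via lambda: add J.
From J via lambda: add D.
From D via lambda: add E.
No new states can be added; the closed set is {B, D, E, F, H, I, J}.

{B, D, E, F, H, I, J}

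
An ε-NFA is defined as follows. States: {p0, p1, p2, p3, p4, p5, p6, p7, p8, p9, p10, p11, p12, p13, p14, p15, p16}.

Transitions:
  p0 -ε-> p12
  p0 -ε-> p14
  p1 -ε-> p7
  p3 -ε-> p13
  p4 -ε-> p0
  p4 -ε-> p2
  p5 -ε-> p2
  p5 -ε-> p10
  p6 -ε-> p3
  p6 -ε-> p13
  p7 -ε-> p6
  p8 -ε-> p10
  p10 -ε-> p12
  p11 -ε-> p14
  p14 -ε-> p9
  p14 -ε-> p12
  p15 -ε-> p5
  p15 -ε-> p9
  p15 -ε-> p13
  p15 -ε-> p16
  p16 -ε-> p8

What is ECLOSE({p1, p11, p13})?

{p1, p3, p6, p7, p9, p11, p12, p13, p14}

Start with {p1, p11, p13}.
From p1 via ε: add p7.
From p11 via ε: add p14.
From p7 via ε: add p6.
From p14 via ε: add p9, p12.
From p6 via ε: add p3.
No new states can be added; the closed set is {p1, p3, p6, p7, p9, p11, p12, p13, p14}.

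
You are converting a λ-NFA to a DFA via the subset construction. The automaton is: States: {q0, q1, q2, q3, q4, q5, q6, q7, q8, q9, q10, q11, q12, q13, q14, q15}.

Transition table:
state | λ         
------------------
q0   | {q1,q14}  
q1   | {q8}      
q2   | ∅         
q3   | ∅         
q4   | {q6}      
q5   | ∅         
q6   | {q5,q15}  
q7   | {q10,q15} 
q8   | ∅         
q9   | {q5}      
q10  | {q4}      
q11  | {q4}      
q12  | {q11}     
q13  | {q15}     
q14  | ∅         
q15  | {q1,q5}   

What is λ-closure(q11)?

{q1, q4, q5, q6, q8, q11, q15}

Start with {q11}.
From q11 via λ: add q4.
From q4 via λ: add q6.
From q6 via λ: add q5, q15.
From q15 via λ: add q1.
From q1 via λ: add q8.
No new states can be added; the closed set is {q1, q4, q5, q6, q8, q11, q15}.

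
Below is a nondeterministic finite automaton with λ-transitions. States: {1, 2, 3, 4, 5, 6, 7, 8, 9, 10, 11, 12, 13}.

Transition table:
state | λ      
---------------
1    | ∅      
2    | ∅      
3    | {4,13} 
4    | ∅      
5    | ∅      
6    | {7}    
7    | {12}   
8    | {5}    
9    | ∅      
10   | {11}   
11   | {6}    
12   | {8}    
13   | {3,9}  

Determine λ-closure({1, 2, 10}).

Start with {1, 2, 10}.
From 10 via λ: add 11.
From 11 via λ: add 6.
From 6 via λ: add 7.
From 7 via λ: add 12.
From 12 via λ: add 8.
From 8 via λ: add 5.
No new states can be added; the closed set is {1, 2, 5, 6, 7, 8, 10, 11, 12}.

{1, 2, 5, 6, 7, 8, 10, 11, 12}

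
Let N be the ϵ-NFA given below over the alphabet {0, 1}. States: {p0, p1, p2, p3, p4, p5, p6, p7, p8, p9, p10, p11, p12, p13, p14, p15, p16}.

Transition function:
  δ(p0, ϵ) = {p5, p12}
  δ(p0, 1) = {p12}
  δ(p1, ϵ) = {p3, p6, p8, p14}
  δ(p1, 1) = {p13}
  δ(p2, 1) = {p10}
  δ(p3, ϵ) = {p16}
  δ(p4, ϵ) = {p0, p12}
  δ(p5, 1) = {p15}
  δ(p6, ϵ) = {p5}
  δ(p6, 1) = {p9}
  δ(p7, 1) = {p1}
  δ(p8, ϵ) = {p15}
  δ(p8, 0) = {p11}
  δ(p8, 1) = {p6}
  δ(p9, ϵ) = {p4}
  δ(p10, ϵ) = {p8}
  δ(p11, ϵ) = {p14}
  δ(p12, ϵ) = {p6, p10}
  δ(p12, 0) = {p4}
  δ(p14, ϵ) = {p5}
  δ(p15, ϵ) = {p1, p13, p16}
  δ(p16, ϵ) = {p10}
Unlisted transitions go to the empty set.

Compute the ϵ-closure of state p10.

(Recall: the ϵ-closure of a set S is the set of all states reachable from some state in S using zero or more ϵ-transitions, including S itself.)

{p1, p3, p5, p6, p8, p10, p13, p14, p15, p16}

Start with {p10}.
From p10 via ϵ: add p8.
From p8 via ϵ: add p15.
From p15 via ϵ: add p1, p13, p16.
From p1 via ϵ: add p3, p6, p14.
From p6 via ϵ: add p5.
No new states can be added; the closed set is {p1, p3, p5, p6, p8, p10, p13, p14, p15, p16}.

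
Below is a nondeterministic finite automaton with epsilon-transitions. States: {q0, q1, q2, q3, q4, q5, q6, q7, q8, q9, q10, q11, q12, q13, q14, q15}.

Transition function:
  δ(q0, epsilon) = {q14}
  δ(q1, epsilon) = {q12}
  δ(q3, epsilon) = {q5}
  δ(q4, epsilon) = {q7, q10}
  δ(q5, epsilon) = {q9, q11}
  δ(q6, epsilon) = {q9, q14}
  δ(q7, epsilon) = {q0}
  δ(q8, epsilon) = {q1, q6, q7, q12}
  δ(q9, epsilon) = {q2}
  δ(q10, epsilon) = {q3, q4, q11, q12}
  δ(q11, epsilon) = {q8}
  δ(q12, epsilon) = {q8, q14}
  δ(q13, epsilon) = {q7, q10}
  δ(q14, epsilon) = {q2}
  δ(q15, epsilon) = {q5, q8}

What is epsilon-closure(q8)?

{q0, q1, q2, q6, q7, q8, q9, q12, q14}

Start with {q8}.
From q8 via epsilon: add q1, q6, q7, q12.
From q6 via epsilon: add q9, q14.
From q7 via epsilon: add q0.
From q9 via epsilon: add q2.
No new states can be added; the closed set is {q0, q1, q2, q6, q7, q8, q9, q12, q14}.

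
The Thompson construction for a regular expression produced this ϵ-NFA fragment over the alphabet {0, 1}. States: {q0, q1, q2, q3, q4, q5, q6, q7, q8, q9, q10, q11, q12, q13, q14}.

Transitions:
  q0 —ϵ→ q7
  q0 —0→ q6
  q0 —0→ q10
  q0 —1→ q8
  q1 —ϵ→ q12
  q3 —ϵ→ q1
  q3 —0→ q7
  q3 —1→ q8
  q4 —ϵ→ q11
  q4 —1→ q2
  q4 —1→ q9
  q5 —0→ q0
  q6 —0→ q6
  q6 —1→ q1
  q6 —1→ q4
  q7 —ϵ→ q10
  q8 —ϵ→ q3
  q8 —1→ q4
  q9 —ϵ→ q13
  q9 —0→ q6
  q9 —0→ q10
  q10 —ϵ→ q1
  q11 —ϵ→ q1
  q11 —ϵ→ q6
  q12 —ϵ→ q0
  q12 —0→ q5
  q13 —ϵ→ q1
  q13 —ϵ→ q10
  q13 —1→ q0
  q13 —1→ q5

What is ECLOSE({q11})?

{q0, q1, q6, q7, q10, q11, q12}

Start with {q11}.
From q11 via ϵ: add q1, q6.
From q1 via ϵ: add q12.
From q12 via ϵ: add q0.
From q0 via ϵ: add q7.
From q7 via ϵ: add q10.
No new states can be added; the closed set is {q0, q1, q6, q7, q10, q11, q12}.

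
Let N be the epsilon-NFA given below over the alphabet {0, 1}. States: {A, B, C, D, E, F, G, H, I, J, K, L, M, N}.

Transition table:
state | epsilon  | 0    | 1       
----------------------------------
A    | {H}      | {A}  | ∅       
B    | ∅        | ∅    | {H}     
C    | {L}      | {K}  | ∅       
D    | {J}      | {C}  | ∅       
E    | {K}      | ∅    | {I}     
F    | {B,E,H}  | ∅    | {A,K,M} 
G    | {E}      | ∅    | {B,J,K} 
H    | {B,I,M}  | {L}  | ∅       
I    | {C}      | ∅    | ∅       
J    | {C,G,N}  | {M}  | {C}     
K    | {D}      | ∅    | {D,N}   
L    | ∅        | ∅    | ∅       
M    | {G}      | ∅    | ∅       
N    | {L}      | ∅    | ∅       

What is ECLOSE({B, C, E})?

{B, C, D, E, G, J, K, L, N}

Start with {B, C, E}.
From C via epsilon: add L.
From E via epsilon: add K.
From K via epsilon: add D.
From D via epsilon: add J.
From J via epsilon: add G, N.
No new states can be added; the closed set is {B, C, D, E, G, J, K, L, N}.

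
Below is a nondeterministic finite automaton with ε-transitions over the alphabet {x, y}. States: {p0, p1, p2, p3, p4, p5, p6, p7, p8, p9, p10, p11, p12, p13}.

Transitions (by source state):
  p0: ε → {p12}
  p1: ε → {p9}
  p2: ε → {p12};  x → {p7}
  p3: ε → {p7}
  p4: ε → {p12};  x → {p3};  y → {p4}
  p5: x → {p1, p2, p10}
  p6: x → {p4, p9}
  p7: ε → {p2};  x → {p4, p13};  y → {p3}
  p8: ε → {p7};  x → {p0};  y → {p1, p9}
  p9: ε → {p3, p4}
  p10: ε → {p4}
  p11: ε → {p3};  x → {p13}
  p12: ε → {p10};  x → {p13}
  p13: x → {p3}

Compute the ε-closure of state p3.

{p2, p3, p4, p7, p10, p12}

Start with {p3}.
From p3 via ε: add p7.
From p7 via ε: add p2.
From p2 via ε: add p12.
From p12 via ε: add p10.
From p10 via ε: add p4.
No new states can be added; the closed set is {p2, p3, p4, p7, p10, p12}.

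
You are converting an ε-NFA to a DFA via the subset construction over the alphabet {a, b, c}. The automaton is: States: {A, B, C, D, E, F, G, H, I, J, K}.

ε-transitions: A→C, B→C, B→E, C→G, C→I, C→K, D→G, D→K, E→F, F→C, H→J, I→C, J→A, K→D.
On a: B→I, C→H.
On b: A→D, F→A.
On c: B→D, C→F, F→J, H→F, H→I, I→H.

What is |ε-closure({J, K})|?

Start with {J, K}.
From J via ε: add A.
From K via ε: add D.
From A via ε: add C.
From D via ε: add G.
From C via ε: add I.
ε-closure = {A, C, D, G, I, J, K}, which has 7 states.

7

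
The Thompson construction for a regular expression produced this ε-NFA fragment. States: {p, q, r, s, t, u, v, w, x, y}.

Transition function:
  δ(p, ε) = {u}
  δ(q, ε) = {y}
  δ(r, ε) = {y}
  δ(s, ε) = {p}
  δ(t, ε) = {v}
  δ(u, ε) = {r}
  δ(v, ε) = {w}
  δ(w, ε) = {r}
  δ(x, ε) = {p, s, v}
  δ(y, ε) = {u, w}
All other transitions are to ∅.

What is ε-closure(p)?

{p, r, u, w, y}

Start with {p}.
From p via ε: add u.
From u via ε: add r.
From r via ε: add y.
From y via ε: add w.
No new states can be added; the closed set is {p, r, u, w, y}.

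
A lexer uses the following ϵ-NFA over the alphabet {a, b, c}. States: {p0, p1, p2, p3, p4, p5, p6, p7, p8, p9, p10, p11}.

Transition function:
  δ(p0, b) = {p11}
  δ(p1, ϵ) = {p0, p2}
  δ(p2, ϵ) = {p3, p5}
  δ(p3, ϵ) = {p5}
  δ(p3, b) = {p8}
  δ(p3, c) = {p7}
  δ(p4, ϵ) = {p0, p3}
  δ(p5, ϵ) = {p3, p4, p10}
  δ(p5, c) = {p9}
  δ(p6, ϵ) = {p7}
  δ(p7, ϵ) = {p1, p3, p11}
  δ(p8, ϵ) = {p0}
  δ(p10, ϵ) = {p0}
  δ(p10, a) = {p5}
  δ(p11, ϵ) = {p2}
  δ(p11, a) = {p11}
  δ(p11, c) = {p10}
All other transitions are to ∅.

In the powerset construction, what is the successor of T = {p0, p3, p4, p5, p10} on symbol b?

{p0, p2, p3, p4, p5, p8, p10, p11}

p0 on b → {p11}.
p3 on b → {p8}.
No b-transition from p4, p5, p10.
Union after reading b: {p8, p11}.
Now take the ϵ-closure:
From p8 via ϵ: add p0.
From p11 via ϵ: add p2.
From p2 via ϵ: add p3, p5.
From p5 via ϵ: add p4, p10.
No new states can be added; the closed set is {p0, p2, p3, p4, p5, p8, p10, p11}.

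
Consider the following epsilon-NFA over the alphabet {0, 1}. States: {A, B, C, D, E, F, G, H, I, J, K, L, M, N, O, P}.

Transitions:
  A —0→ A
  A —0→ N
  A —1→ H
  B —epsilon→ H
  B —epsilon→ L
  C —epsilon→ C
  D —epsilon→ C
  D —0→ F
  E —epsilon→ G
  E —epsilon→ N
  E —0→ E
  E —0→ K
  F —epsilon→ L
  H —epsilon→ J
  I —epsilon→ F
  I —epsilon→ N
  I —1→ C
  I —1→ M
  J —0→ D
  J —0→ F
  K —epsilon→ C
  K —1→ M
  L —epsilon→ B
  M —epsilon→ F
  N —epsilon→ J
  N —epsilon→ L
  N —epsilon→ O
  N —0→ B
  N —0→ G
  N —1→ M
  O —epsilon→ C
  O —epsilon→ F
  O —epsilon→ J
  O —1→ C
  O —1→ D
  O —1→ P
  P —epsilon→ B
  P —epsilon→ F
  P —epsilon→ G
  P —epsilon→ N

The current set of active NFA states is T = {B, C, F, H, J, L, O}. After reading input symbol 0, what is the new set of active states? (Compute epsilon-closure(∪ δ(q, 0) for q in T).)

J on 0 → {D, F}.
No 0-transition from B, C, F, H, L, O.
Union after reading 0: {D, F}.
Now take the epsilon-closure:
From D via epsilon: add C.
From F via epsilon: add L.
From L via epsilon: add B.
From B via epsilon: add H.
From H via epsilon: add J.
No new states can be added; the closed set is {B, C, D, F, H, J, L}.

{B, C, D, F, H, J, L}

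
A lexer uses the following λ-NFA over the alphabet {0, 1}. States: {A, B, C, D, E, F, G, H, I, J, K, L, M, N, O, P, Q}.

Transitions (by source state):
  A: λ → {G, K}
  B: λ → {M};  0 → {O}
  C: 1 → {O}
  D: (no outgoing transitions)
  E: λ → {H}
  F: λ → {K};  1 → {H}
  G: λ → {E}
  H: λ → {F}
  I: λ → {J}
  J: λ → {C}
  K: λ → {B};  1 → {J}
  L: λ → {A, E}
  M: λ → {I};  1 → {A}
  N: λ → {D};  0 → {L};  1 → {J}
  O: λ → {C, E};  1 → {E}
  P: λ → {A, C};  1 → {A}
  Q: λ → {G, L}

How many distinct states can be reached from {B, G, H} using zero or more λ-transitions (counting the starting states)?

Start with {B, G, H}.
From B via λ: add M.
From G via λ: add E.
From H via λ: add F.
From F via λ: add K.
From M via λ: add I.
From I via λ: add J.
From J via λ: add C.
λ-closure = {B, C, E, F, G, H, I, J, K, M}, which has 10 states.

10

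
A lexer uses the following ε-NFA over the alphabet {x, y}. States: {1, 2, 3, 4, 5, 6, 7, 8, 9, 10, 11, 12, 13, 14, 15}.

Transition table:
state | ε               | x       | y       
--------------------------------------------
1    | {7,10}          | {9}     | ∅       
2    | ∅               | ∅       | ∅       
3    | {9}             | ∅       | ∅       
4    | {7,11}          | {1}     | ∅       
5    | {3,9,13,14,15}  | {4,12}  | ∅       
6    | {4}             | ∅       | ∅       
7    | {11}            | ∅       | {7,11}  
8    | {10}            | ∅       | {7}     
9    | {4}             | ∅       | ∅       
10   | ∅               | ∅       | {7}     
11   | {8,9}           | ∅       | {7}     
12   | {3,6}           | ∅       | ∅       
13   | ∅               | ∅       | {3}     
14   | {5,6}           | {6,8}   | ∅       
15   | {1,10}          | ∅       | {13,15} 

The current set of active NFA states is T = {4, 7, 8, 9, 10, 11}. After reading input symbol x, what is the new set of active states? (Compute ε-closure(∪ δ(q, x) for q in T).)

4 on x → {1}.
No x-transition from 7, 8, 9, 10, 11.
Union after reading x: {1}.
Now take the ε-closure:
From 1 via ε: add 7, 10.
From 7 via ε: add 11.
From 11 via ε: add 8, 9.
From 9 via ε: add 4.
No new states can be added; the closed set is {1, 4, 7, 8, 9, 10, 11}.

{1, 4, 7, 8, 9, 10, 11}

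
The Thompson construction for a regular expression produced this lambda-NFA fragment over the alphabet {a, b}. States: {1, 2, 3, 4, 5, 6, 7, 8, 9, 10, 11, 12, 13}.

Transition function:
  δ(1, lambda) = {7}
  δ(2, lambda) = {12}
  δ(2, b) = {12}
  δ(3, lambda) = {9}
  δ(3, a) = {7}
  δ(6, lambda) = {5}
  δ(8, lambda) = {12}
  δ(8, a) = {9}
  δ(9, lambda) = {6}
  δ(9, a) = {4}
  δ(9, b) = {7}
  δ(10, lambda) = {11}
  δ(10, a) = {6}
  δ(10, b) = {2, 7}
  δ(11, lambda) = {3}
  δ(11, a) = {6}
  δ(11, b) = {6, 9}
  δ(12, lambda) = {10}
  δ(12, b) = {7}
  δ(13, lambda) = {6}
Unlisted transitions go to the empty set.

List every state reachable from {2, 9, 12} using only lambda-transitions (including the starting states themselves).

Start with {2, 9, 12}.
From 9 via lambda: add 6.
From 12 via lambda: add 10.
From 6 via lambda: add 5.
From 10 via lambda: add 11.
From 11 via lambda: add 3.
No new states can be added; the closed set is {2, 3, 5, 6, 9, 10, 11, 12}.

{2, 3, 5, 6, 9, 10, 11, 12}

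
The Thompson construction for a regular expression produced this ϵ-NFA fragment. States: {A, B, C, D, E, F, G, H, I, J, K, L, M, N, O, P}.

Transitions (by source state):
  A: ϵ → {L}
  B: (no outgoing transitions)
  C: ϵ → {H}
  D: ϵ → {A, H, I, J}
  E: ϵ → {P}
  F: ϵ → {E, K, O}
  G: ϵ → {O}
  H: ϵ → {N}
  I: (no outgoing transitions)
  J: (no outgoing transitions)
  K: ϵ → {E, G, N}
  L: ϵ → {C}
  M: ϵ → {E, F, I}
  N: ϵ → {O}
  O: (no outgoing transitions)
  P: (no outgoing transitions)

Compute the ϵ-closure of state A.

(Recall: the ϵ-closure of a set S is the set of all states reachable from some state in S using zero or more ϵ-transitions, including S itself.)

{A, C, H, L, N, O}

Start with {A}.
From A via ϵ: add L.
From L via ϵ: add C.
From C via ϵ: add H.
From H via ϵ: add N.
From N via ϵ: add O.
No new states can be added; the closed set is {A, C, H, L, N, O}.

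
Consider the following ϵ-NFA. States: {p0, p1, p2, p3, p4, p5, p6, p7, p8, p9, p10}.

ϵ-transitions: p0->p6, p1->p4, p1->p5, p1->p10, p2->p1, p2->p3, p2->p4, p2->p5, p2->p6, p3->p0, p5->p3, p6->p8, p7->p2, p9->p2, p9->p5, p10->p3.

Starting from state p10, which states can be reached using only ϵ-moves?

{p0, p3, p6, p8, p10}

Start with {p10}.
From p10 via ϵ: add p3.
From p3 via ϵ: add p0.
From p0 via ϵ: add p6.
From p6 via ϵ: add p8.
No new states can be added; the closed set is {p0, p3, p6, p8, p10}.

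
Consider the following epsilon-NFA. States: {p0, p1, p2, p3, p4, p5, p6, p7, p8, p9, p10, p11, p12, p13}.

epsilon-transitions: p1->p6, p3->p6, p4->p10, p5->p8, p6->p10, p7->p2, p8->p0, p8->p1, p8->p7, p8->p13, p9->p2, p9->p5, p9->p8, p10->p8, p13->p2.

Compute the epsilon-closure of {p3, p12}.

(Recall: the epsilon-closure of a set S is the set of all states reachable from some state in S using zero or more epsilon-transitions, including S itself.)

Start with {p3, p12}.
From p3 via epsilon: add p6.
From p6 via epsilon: add p10.
From p10 via epsilon: add p8.
From p8 via epsilon: add p0, p1, p7, p13.
From p7 via epsilon: add p2.
No new states can be added; the closed set is {p0, p1, p2, p3, p6, p7, p8, p10, p12, p13}.

{p0, p1, p2, p3, p6, p7, p8, p10, p12, p13}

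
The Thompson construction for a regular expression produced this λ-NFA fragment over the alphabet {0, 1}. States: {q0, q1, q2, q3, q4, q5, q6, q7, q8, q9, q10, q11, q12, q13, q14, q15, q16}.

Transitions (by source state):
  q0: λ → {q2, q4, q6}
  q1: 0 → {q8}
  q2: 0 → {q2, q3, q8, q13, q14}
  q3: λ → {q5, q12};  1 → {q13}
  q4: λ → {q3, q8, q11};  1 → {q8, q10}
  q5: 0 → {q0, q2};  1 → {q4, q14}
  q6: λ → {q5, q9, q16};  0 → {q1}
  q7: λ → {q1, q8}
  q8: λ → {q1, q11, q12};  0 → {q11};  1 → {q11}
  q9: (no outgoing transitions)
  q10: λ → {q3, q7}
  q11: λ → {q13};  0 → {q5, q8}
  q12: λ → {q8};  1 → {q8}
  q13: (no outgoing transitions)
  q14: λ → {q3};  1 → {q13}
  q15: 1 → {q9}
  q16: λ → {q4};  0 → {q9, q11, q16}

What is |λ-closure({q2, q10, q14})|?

11

Start with {q2, q10, q14}.
From q10 via λ: add q3, q7.
From q3 via λ: add q5, q12.
From q7 via λ: add q1, q8.
From q8 via λ: add q11.
From q11 via λ: add q13.
λ-closure = {q1, q2, q3, q5, q7, q8, q10, q11, q12, q13, q14}, which has 11 states.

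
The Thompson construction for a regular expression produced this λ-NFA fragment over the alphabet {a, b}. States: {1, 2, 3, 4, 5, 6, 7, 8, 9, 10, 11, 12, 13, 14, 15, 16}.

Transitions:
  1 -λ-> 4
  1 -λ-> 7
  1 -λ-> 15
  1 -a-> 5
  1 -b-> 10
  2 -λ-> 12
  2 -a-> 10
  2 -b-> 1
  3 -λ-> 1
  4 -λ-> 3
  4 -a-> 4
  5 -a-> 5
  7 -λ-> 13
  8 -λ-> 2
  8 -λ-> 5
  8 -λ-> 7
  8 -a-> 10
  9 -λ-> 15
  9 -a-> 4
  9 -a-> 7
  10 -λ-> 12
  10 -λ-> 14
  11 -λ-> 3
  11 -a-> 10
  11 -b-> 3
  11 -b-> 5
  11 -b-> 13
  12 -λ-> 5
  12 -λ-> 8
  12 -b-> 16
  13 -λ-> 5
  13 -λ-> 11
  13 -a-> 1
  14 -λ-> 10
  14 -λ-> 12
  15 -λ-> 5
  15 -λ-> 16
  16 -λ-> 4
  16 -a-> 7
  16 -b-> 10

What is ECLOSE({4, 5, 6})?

{1, 3, 4, 5, 6, 7, 11, 13, 15, 16}

Start with {4, 5, 6}.
From 4 via λ: add 3.
From 3 via λ: add 1.
From 1 via λ: add 7, 15.
From 7 via λ: add 13.
From 15 via λ: add 16.
From 13 via λ: add 11.
No new states can be added; the closed set is {1, 3, 4, 5, 6, 7, 11, 13, 15, 16}.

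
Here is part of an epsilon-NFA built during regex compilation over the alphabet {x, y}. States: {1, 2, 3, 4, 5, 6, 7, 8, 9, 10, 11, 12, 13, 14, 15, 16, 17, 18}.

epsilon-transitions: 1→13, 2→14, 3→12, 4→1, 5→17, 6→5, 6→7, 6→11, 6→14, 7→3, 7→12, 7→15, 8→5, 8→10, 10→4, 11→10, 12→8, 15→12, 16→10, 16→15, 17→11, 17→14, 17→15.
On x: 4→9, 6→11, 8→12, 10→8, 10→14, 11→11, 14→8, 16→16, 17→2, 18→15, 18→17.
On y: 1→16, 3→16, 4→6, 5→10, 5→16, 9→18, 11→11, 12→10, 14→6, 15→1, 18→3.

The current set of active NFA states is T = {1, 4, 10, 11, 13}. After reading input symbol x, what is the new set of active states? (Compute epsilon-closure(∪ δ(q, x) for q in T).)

{1, 4, 5, 8, 9, 10, 11, 12, 13, 14, 15, 17}

4 on x → {9}.
10 on x → {8, 14}.
11 on x → {11}.
No x-transition from 1, 13.
Union after reading x: {8, 9, 11, 14}.
Now take the epsilon-closure:
From 8 via epsilon: add 5, 10.
From 5 via epsilon: add 17.
From 10 via epsilon: add 4.
From 4 via epsilon: add 1.
From 17 via epsilon: add 15.
From 1 via epsilon: add 13.
From 15 via epsilon: add 12.
No new states can be added; the closed set is {1, 4, 5, 8, 9, 10, 11, 12, 13, 14, 15, 17}.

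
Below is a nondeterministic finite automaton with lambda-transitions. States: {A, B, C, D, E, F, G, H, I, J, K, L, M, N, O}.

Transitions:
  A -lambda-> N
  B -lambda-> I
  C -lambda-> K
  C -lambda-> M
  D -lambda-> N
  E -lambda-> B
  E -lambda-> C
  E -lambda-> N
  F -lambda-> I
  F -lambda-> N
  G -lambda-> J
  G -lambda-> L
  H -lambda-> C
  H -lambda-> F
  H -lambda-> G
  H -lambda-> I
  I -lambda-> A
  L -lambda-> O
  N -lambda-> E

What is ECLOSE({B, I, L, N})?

{A, B, C, E, I, K, L, M, N, O}

Start with {B, I, L, N}.
From I via lambda: add A.
From L via lambda: add O.
From N via lambda: add E.
From E via lambda: add C.
From C via lambda: add K, M.
No new states can be added; the closed set is {A, B, C, E, I, K, L, M, N, O}.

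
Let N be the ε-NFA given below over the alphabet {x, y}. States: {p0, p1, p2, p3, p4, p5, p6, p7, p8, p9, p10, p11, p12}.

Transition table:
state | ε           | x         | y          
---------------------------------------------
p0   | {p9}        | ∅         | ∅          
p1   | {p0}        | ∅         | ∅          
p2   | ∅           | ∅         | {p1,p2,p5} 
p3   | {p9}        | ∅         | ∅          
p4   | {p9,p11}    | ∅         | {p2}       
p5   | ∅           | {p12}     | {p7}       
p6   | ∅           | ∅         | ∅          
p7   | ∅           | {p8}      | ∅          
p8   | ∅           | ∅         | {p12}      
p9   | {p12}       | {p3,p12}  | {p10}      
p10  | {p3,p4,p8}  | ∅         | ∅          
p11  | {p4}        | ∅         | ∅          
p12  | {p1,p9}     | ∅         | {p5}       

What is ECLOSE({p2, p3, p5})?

{p0, p1, p2, p3, p5, p9, p12}

Start with {p2, p3, p5}.
From p3 via ε: add p9.
From p9 via ε: add p12.
From p12 via ε: add p1.
From p1 via ε: add p0.
No new states can be added; the closed set is {p0, p1, p2, p3, p5, p9, p12}.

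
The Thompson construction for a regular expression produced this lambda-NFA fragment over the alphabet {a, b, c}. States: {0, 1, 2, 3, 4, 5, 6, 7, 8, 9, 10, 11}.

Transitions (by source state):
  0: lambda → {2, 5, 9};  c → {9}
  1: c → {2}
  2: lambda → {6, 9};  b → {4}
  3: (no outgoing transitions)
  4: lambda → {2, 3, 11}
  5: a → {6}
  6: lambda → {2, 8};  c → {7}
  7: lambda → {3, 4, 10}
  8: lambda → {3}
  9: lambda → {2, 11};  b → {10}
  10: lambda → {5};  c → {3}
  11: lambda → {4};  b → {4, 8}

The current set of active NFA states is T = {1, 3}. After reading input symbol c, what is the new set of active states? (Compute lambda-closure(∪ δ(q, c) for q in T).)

1 on c → {2}.
No c-transition from 3.
Union after reading c: {2}.
Now take the lambda-closure:
From 2 via lambda: add 6, 9.
From 6 via lambda: add 8.
From 9 via lambda: add 11.
From 8 via lambda: add 3.
From 11 via lambda: add 4.
No new states can be added; the closed set is {2, 3, 4, 6, 8, 9, 11}.

{2, 3, 4, 6, 8, 9, 11}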